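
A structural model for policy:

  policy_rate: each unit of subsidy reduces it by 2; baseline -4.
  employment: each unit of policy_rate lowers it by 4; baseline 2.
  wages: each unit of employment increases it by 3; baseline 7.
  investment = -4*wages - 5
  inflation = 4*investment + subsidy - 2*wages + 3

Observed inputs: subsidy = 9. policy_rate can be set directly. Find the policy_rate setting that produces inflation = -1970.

policy_rate = -8

Intervening on policy_rate fixes its value directly, overriding its dependence on subsidy.
Substituting into the wages equation gives wages = -12*policy_rate + 13.
So investment = 48*policy_rate - 57.
inflation becomes 216*policy_rate - 242.
Solve 216*policy_rate - 242 = -1970: policy_rate = (-1970 + 242) / 216 = -8.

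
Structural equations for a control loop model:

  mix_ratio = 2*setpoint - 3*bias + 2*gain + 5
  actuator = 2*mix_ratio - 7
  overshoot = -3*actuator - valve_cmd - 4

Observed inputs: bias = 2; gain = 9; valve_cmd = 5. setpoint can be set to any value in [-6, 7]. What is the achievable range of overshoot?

-174 to -18

Substituting into the mix_ratio equation gives mix_ratio = 2*setpoint + 17.
This gives actuator = 4*setpoint + 27.
Substituting into the overshoot equation gives overshoot = -12*setpoint - 90.
Linear in setpoint, so extremes are at the endpoints: setpoint = -6 gives overshoot = -18; setpoint = 7 gives overshoot = -174.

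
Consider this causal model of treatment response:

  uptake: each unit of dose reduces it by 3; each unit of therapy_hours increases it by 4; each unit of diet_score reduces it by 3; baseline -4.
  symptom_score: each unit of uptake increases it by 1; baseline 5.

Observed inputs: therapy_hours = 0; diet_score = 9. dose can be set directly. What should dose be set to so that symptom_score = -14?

dose = -4

Substituting into the uptake equation gives uptake = -3*dose - 31.
Substituting into the symptom_score equation gives symptom_score = -3*dose - 26.
Solve -3*dose - 26 = -14: dose = (-14 + 26) / -3 = -4.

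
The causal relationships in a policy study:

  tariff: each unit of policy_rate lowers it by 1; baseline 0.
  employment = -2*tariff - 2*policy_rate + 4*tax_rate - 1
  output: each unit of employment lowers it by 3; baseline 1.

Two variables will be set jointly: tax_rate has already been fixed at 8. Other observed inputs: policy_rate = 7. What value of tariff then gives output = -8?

tariff = 7

With tax_rate held at 8:
Intervening on tariff fixes its value directly, overriding its dependence on policy_rate.
Substituting into the employment equation gives employment = -2*tariff + 17.
Substituting into the output equation gives output = 6*tariff - 50.
Solve 6*tariff - 50 = -8: tariff = (-8 + 50) / 6 = 7.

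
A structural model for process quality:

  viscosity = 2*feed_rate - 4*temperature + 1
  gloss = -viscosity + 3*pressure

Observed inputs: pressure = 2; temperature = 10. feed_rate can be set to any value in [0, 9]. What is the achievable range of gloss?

Substituting into the viscosity equation gives viscosity = 2*feed_rate - 39.
So gloss = -2*feed_rate + 45.
Linear in feed_rate, so extremes are at the endpoints: feed_rate = 0 gives gloss = 45; feed_rate = 9 gives gloss = 27.

27 to 45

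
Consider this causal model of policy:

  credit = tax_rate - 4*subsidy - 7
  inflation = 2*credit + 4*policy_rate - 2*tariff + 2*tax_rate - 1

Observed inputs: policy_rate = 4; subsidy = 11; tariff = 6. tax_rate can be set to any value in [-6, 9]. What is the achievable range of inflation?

-123 to -63

Substituting into the credit equation gives credit = tax_rate - 51.
Substituting into the inflation equation gives inflation = 4*tax_rate - 99.
Linear in tax_rate, so extremes are at the endpoints: tax_rate = -6 gives inflation = -123; tax_rate = 9 gives inflation = -63.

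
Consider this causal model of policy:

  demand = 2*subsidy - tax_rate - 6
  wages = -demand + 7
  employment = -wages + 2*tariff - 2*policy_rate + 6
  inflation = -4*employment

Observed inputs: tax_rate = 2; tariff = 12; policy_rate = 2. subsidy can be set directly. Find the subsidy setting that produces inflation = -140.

Substituting into the demand equation gives demand = 2*subsidy - 8.
wages becomes -2*subsidy + 15.
employment becomes 2*subsidy + 11.
Substituting into the inflation equation gives inflation = -8*subsidy - 44.
Solve -8*subsidy - 44 = -140: subsidy = (-140 + 44) / -8 = 12.

subsidy = 12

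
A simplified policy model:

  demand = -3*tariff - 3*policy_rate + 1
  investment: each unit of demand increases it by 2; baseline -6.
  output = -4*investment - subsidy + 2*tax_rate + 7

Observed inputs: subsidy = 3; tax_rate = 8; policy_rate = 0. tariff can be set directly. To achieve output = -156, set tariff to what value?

tariff = -8

Substituting into the demand equation gives demand = -3*tariff + 1.
So investment = -6*tariff - 4.
This gives output = 24*tariff + 36.
Solve 24*tariff + 36 = -156: tariff = (-156 - 36) / 24 = -8.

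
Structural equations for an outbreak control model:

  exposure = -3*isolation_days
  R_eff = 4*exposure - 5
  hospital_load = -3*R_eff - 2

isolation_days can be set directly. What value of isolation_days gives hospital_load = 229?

isolation_days = 6

Substituting into the R_eff equation gives R_eff = -12*isolation_days - 5.
hospital_load becomes 36*isolation_days + 13.
Solve 36*isolation_days + 13 = 229: isolation_days = (229 - 13) / 36 = 6.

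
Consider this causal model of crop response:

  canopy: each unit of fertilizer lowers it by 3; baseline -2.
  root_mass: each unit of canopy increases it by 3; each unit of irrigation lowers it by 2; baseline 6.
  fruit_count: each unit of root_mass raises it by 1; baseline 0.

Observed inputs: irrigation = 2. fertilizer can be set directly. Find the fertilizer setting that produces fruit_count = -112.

fertilizer = 12

Substituting into the root_mass equation gives root_mass = -9*fertilizer - 4.
fruit_count becomes -9*fertilizer - 4.
Solve -9*fertilizer - 4 = -112: fertilizer = (-112 + 4) / -9 = 12.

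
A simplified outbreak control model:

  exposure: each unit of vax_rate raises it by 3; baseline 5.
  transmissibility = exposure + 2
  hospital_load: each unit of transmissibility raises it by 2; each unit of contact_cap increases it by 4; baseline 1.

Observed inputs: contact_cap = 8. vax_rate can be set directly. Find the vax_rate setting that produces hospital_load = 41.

vax_rate = -1

Substituting into the transmissibility equation gives transmissibility = 3*vax_rate + 7.
Substituting into the hospital_load equation gives hospital_load = 6*vax_rate + 47.
Solve 6*vax_rate + 47 = 41: vax_rate = (41 - 47) / 6 = -1.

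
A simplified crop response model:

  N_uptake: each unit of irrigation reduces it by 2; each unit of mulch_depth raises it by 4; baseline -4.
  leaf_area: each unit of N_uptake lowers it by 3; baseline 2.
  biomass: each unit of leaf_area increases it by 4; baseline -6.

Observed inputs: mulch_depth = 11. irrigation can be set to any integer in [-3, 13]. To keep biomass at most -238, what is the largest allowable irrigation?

Substituting into the N_uptake equation gives N_uptake = -2*irrigation + 40.
Substituting into the leaf_area equation gives leaf_area = 6*irrigation - 118.
This gives biomass = 24*irrigation - 478.
Require 24*irrigation - 478 ≤ -238, so irrigation ≤ 10.
The largest integer in [-3, 13] satisfying this is 10.

irrigation = 10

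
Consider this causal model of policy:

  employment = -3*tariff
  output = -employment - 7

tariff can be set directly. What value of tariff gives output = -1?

tariff = 2

Substituting into the output equation gives output = 3*tariff - 7.
Solve 3*tariff - 7 = -1: tariff = (-1 + 7) / 3 = 2.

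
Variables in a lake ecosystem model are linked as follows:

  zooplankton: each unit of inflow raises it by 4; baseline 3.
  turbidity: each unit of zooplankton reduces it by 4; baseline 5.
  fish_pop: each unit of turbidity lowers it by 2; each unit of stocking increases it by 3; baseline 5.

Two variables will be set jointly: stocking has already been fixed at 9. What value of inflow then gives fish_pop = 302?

With stocking held at 9:
Substituting into the turbidity equation gives turbidity = -16*inflow - 7.
This gives fish_pop = 32*inflow + 46.
Solve 32*inflow + 46 = 302: inflow = (302 - 46) / 32 = 8.

inflow = 8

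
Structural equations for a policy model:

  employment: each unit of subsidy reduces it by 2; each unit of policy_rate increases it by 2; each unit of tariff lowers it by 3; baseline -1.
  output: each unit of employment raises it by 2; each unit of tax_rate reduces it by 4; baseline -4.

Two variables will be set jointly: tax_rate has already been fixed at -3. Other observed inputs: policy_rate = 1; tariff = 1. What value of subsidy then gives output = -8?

subsidy = 3

With tax_rate held at -3:
Substituting into the employment equation gives employment = -2*subsidy - 2.
Substituting into the output equation gives output = -4*subsidy + 4.
Solve -4*subsidy + 4 = -8: subsidy = (-8 - 4) / -4 = 3.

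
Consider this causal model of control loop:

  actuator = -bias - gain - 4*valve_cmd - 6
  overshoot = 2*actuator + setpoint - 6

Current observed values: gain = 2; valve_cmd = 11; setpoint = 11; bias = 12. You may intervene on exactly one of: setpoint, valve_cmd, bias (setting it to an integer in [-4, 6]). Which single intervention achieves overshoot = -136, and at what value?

set setpoint = -2

Intervening on setpoint: with other inputs at their observed values, overshoot = setpoint - 134. Solving for -136 gives setpoint = -2, within [-4, 6].
Intervening on valve_cmd: overshoot = -8*valve_cmd - 35. Reaching -136 requires valve_cmd = 101/8, not an integer.
Intervening on bias: overshoot = -2*bias - 99. Reaching -136 requires bias = 37/2, not an integer.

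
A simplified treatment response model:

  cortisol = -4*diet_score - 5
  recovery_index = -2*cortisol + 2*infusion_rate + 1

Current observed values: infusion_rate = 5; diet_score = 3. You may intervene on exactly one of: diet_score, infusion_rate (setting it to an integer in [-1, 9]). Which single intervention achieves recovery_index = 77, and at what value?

set diet_score = 7

Intervening on diet_score: with other inputs at their observed values, recovery_index = 8*diet_score + 21. Solving for 77 gives diet_score = 7, within [-1, 9].
Intervening on infusion_rate: recovery_index = 2*infusion_rate + 35. Reaching 77 requires infusion_rate = 21, outside [-1, 9].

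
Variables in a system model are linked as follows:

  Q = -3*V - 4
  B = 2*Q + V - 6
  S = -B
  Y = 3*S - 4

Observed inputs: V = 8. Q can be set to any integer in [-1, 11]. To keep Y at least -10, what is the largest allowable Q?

Q = 0

Intervening on Q fixes its value directly, overriding its dependence on V.
Substituting into the B equation gives B = 2*Q + 2.
S becomes -2*Q - 2.
So Y = -6*Q - 10.
Require -6*Q - 10 ≥ -10, so Q ≤ 0.
The largest integer in [-1, 11] satisfying this is 0.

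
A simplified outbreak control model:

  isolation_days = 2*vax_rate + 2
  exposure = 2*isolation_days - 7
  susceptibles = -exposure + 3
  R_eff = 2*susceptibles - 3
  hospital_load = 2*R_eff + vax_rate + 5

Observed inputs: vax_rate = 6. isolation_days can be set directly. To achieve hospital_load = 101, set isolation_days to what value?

Intervening on isolation_days fixes its value directly, overriding its dependence on vax_rate.
Substituting into the susceptibles equation gives susceptibles = -2*isolation_days + 10.
Substituting into the R_eff equation gives R_eff = -4*isolation_days + 17.
hospital_load becomes -8*isolation_days + 45.
Solve -8*isolation_days + 45 = 101: isolation_days = (101 - 45) / -8 = -7.

isolation_days = -7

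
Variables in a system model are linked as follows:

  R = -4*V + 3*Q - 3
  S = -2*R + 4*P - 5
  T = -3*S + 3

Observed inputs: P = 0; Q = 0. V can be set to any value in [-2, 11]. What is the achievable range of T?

-264 to 48

Substituting into the R equation gives R = -4*V - 3.
Substituting into the S equation gives S = 8*V + 1.
Substituting into the T equation gives T = -24*V.
Linear in V, so extremes are at the endpoints: V = -2 gives T = 48; V = 11 gives T = -264.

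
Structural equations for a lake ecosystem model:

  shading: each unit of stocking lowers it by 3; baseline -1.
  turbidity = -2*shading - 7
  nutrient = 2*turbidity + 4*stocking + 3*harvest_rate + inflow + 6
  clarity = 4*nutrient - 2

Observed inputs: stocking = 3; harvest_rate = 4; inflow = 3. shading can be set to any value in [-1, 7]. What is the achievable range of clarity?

-38 to 90

Intervening on shading fixes its value directly, overriding its dependence on stocking.
Substituting into the nutrient equation gives nutrient = -4*shading + 19.
Substituting into the clarity equation gives clarity = -16*shading + 74.
Linear in shading, so extremes are at the endpoints: shading = -1 gives clarity = 90; shading = 7 gives clarity = -38.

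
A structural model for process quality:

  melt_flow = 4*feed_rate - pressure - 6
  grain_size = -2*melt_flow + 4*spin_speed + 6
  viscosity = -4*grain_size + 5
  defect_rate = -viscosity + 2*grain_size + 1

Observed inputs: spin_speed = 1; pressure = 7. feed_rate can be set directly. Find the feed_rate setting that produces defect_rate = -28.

Substituting into the melt_flow equation gives melt_flow = 4*feed_rate - 13.
Substituting into the grain_size equation gives grain_size = -8*feed_rate + 36.
This gives viscosity = 32*feed_rate - 139.
Substituting into the defect_rate equation gives defect_rate = -48*feed_rate + 212.
Solve -48*feed_rate + 212 = -28: feed_rate = (-28 - 212) / -48 = 5.

feed_rate = 5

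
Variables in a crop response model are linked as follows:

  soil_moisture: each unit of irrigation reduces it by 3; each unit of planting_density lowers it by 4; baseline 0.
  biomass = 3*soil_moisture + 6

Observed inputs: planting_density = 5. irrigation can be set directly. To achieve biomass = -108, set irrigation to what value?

irrigation = 6

Substituting into the soil_moisture equation gives soil_moisture = -3*irrigation - 20.
So biomass = -9*irrigation - 54.
Solve -9*irrigation - 54 = -108: irrigation = (-108 + 54) / -9 = 6.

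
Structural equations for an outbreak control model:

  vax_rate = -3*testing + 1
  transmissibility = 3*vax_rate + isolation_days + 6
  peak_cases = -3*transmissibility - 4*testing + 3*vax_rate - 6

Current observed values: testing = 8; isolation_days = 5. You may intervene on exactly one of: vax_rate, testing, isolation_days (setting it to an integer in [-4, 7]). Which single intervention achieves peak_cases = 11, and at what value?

Intervening on vax_rate: peak_cases = -6*vax_rate - 71. Reaching 11 requires vax_rate = -41/3, not an integer.
Intervening on testing: with other inputs at their observed values, peak_cases = 14*testing - 45. Solving for 11 gives testing = 4, within [-4, 7].
Intervening on isolation_days: peak_cases = -3*isolation_days + 82. Reaching 11 requires isolation_days = 71/3, not an integer.

set testing = 4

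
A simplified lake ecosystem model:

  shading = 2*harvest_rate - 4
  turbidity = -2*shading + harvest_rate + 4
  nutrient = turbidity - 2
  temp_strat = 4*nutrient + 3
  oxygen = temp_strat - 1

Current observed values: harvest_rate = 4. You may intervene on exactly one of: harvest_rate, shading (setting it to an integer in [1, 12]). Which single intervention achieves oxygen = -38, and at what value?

Intervening on harvest_rate: oxygen = -12*harvest_rate + 42. Reaching -38 requires harvest_rate = 20/3, not an integer.
Intervening on shading: with other inputs at their observed values, oxygen = -8*shading + 26. Solving for -38 gives shading = 8, within [1, 12].

set shading = 8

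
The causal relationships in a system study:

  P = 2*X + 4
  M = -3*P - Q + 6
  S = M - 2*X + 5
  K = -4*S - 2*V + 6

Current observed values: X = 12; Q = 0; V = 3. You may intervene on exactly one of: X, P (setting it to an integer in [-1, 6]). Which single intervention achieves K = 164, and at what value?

set X = 5

Intervening on X: with other inputs at their observed values, K = 32*X + 4. Solving for 164 gives X = 5, within [-1, 6].
Intervening on P: K = 12*P + 52. Reaching 164 requires P = 28/3, not an integer.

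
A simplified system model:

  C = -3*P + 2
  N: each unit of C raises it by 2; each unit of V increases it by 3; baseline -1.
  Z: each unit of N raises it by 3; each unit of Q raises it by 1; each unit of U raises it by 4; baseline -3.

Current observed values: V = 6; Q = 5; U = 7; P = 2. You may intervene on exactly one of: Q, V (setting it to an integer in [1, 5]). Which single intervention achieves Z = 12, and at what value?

Intervening on Q: Z = Q + 52. Reaching 12 requires Q = -40, outside [1, 5].
Intervening on V: with other inputs at their observed values, Z = 9*V + 3. Solving for 12 gives V = 1, within [1, 5].

set V = 1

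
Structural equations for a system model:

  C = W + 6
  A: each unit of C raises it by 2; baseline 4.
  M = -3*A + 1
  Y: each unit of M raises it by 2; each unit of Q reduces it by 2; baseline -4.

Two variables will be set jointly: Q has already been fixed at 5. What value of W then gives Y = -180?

W = 6

With Q held at 5:
Substituting into the A equation gives A = 2*W + 16.
This gives M = -6*W - 47.
This gives Y = -12*W - 108.
Solve -12*W - 108 = -180: W = (-180 + 108) / -12 = 6.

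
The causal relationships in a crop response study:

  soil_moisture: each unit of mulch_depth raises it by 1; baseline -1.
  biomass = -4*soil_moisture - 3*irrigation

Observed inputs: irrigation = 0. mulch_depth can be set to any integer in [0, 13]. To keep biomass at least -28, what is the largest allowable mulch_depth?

Substituting into the biomass equation gives biomass = -4*mulch_depth + 4.
Require -4*mulch_depth + 4 ≥ -28, so mulch_depth ≤ 8.
The largest integer in [0, 13] satisfying this is 8.

mulch_depth = 8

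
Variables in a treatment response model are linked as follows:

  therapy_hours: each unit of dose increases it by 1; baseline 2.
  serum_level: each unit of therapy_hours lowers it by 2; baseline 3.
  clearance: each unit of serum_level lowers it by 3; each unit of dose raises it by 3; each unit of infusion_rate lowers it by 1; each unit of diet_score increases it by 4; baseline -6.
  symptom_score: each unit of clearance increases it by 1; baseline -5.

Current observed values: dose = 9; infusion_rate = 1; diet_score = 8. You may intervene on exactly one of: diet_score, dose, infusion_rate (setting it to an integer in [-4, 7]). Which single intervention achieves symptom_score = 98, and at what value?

set infusion_rate = 7

Intervening on diet_score: symptom_score = 4*diet_score + 72. Reaching 98 requires diet_score = 13/2, not an integer.
Intervening on dose: symptom_score = 9*dose + 23. Reaching 98 requires dose = 25/3, not an integer.
Intervening on infusion_rate: with other inputs at their observed values, symptom_score = -infusion_rate + 105. Solving for 98 gives infusion_rate = 7, within [-4, 7].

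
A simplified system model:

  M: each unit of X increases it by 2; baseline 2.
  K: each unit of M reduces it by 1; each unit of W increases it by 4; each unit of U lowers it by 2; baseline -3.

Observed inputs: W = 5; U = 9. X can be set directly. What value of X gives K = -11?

X = 4

Substituting into the K equation gives K = -2*X - 3.
Solve -2*X - 3 = -11: X = (-11 + 3) / -2 = 4.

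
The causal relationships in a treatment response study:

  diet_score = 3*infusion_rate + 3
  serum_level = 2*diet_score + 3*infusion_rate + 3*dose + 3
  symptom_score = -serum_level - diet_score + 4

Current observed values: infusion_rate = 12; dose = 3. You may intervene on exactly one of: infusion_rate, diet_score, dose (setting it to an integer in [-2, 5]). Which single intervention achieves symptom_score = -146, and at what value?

set dose = -2

Intervening on infusion_rate: symptom_score = -12*infusion_rate - 17. Reaching -146 requires infusion_rate = 43/4, not an integer.
Intervening on diet_score: symptom_score = -3*diet_score - 44. Reaching -146 requires diet_score = 34, outside [-2, 5].
Intervening on dose: with other inputs at their observed values, symptom_score = -3*dose - 152. Solving for -146 gives dose = -2, within [-2, 5].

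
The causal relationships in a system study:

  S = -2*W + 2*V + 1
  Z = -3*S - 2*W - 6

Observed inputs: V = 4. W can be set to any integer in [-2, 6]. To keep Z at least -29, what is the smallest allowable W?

W = 1

Substituting into the S equation gives S = -2*W + 9.
Substituting into the Z equation gives Z = 4*W - 33.
Require 4*W - 33 ≥ -29, so W ≥ 1.
The smallest integer in [-2, 6] satisfying this is 1.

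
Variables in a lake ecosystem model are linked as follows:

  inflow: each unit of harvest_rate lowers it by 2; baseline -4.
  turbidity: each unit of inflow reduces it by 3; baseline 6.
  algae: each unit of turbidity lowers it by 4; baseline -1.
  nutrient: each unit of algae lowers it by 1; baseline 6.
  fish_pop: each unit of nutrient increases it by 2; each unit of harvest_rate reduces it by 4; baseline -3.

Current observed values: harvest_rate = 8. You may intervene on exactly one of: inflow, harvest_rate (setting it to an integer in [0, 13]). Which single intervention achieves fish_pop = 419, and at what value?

Intervening on inflow: fish_pop = -24*inflow + 27. Reaching 419 requires inflow = -49/3, not an integer.
Intervening on harvest_rate: with other inputs at their observed values, fish_pop = 44*harvest_rate + 155. Solving for 419 gives harvest_rate = 6, within [0, 13].

set harvest_rate = 6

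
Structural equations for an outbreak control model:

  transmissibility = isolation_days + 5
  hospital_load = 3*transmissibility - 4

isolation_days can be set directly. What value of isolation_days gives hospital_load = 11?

isolation_days = 0

Substituting into the hospital_load equation gives hospital_load = 3*isolation_days + 11.
Solve 3*isolation_days + 11 = 11: isolation_days = (11 - 11) / 3 = 0.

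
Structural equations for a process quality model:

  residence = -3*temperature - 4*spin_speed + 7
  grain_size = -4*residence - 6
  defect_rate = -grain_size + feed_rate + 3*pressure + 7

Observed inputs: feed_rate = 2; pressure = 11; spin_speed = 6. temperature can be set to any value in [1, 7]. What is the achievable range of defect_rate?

-104 to -32

Substituting into the residence equation gives residence = -3*temperature - 17.
This gives grain_size = 12*temperature + 62.
So defect_rate = -12*temperature - 20.
Linear in temperature, so extremes are at the endpoints: temperature = 1 gives defect_rate = -32; temperature = 7 gives defect_rate = -104.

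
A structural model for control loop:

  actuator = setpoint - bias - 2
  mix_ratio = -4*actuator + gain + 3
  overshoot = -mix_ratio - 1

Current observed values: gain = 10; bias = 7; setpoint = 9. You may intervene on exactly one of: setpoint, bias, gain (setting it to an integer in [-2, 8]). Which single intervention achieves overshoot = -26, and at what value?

Intervening on setpoint: with other inputs at their observed values, overshoot = 4*setpoint - 50. Solving for -26 gives setpoint = 6, within [-2, 8].
Intervening on bias: overshoot = -4*bias + 14. Reaching -26 requires bias = 10, outside [-2, 8].
Intervening on gain: overshoot = -gain - 4. Reaching -26 requires gain = 22, outside [-2, 8].

set setpoint = 6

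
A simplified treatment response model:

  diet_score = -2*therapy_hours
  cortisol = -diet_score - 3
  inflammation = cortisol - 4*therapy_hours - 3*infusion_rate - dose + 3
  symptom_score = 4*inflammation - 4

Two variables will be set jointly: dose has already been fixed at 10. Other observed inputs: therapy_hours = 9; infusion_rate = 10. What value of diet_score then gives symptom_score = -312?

With dose held at 10:
Intervening on diet_score fixes its value directly, overriding its dependence on therapy_hours.
Substituting into the inflammation equation gives inflammation = -diet_score - 76.
This gives symptom_score = -4*diet_score - 308.
Solve -4*diet_score - 308 = -312: diet_score = (-312 + 308) / -4 = 1.

diet_score = 1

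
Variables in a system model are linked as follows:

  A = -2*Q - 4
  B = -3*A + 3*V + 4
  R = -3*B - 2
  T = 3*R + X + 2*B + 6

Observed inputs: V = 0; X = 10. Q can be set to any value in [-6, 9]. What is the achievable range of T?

Substituting into the B equation gives B = 6*Q + 16.
Substituting into the R equation gives R = -18*Q - 50.
Substituting into the T equation gives T = -42*Q - 102.
Linear in Q, so extremes are at the endpoints: Q = -6 gives T = 150; Q = 9 gives T = -480.

-480 to 150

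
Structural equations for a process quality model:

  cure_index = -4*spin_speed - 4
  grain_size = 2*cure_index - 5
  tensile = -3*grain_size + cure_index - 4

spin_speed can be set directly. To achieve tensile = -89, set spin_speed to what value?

Substituting into the grain_size equation gives grain_size = -8*spin_speed - 13.
tensile becomes 20*spin_speed + 31.
Solve 20*spin_speed + 31 = -89: spin_speed = (-89 - 31) / 20 = -6.

spin_speed = -6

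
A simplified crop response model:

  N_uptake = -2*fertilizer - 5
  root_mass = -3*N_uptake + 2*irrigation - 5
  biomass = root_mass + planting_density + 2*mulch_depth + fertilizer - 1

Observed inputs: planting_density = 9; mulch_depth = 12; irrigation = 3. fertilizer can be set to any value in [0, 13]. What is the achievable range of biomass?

Substituting into the root_mass equation gives root_mass = 6*fertilizer + 16.
So biomass = 7*fertilizer + 48.
Linear in fertilizer, so extremes are at the endpoints: fertilizer = 0 gives biomass = 48; fertilizer = 13 gives biomass = 139.

48 to 139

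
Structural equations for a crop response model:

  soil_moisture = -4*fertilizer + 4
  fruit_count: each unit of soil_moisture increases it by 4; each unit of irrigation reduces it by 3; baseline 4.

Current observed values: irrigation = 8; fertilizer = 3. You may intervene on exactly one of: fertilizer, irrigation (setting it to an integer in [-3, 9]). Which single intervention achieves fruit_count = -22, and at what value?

set irrigation = -2

Intervening on fertilizer: fruit_count = -16*fertilizer - 4. Reaching -22 requires fertilizer = 9/8, not an integer.
Intervening on irrigation: with other inputs at their observed values, fruit_count = -3*irrigation - 28. Solving for -22 gives irrigation = -2, within [-3, 9].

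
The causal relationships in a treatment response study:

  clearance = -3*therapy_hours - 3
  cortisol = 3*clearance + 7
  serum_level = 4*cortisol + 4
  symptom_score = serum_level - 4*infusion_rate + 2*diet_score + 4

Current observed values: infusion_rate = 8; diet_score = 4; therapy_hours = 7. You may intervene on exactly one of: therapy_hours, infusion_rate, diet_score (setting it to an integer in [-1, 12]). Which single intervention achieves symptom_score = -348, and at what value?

set therapy_hours = 9

Intervening on therapy_hours: with other inputs at their observed values, symptom_score = -36*therapy_hours - 24. Solving for -348 gives therapy_hours = 9, within [-1, 12].
Intervening on infusion_rate: symptom_score = -4*infusion_rate - 244. Reaching -348 requires infusion_rate = 26, outside [-1, 12].
Intervening on diet_score: symptom_score = 2*diet_score - 284. Reaching -348 requires diet_score = -32, outside [-1, 12].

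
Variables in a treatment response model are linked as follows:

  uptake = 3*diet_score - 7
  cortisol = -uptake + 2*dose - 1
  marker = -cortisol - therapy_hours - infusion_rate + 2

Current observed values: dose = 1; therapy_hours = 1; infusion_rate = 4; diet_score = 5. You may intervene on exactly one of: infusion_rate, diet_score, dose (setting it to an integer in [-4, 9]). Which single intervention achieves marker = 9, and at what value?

set infusion_rate = -1

Intervening on infusion_rate: with other inputs at their observed values, marker = -infusion_rate + 8. Solving for 9 gives infusion_rate = -1, within [-4, 9].
Intervening on diet_score: marker = 3*diet_score - 11. Reaching 9 requires diet_score = 20/3, not an integer.
Intervening on dose: marker = -2*dose + 6. Reaching 9 requires dose = -3/2, not an integer.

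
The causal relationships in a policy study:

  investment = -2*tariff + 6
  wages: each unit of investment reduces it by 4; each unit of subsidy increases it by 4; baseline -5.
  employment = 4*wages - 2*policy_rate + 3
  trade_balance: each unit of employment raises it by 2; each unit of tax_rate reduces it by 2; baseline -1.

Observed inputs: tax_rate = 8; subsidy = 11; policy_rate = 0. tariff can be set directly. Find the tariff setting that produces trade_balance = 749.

Substituting into the wages equation gives wages = 8*tariff + 15.
This gives employment = 32*tariff + 63.
Substituting into the trade_balance equation gives trade_balance = 64*tariff + 109.
Solve 64*tariff + 109 = 749: tariff = (749 - 109) / 64 = 10.

tariff = 10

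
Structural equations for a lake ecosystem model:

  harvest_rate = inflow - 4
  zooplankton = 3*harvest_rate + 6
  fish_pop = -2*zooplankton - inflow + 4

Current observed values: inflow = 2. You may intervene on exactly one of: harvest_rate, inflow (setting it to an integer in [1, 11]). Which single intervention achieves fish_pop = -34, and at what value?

Intervening on harvest_rate: with other inputs at their observed values, fish_pop = -6*harvest_rate - 10. Solving for -34 gives harvest_rate = 4, within [1, 11].
Intervening on inflow: fish_pop = -7*inflow + 16. Reaching -34 requires inflow = 50/7, not an integer.

set harvest_rate = 4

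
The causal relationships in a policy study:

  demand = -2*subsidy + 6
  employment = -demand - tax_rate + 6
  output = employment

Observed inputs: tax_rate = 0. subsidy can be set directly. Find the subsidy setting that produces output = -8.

Substituting into the employment equation gives employment = 2*subsidy.
This gives output = 2*subsidy.
Solve 2*subsidy = -8: subsidy = -8 / 2 = -4.

subsidy = -4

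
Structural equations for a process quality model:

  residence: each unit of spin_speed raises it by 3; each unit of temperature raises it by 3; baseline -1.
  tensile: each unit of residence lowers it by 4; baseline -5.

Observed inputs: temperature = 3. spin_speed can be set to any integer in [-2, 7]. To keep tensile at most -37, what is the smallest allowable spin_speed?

spin_speed = 0

Substituting into the residence equation gives residence = 3*spin_speed + 8.
Substituting into the tensile equation gives tensile = -12*spin_speed - 37.
Require -12*spin_speed - 37 ≤ -37, so spin_speed ≥ 0.
The smallest integer in [-2, 7] satisfying this is 0.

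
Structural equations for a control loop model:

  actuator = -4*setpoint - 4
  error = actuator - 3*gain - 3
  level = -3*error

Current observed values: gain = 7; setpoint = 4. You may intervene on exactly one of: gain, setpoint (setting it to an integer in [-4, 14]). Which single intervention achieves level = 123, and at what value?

set gain = 6

Intervening on gain: with other inputs at their observed values, level = 9*gain + 69. Solving for 123 gives gain = 6, within [-4, 14].
Intervening on setpoint: level = 12*setpoint + 84. Reaching 123 requires setpoint = 13/4, not an integer.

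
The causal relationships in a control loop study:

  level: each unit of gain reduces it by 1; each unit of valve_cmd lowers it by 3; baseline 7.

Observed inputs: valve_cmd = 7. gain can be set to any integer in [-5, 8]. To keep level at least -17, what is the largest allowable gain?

gain = 3

Substituting into the level equation gives level = -gain - 14.
Require -gain - 14 ≥ -17, so gain ≤ 3.
The largest integer in [-5, 8] satisfying this is 3.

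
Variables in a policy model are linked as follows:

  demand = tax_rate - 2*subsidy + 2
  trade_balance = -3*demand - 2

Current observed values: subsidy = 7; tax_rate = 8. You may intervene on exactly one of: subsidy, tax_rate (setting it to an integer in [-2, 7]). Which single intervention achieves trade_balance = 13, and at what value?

set tax_rate = 7

Intervening on subsidy: trade_balance = 6*subsidy - 32. Reaching 13 requires subsidy = 15/2, not an integer.
Intervening on tax_rate: with other inputs at their observed values, trade_balance = -3*tax_rate + 34. Solving for 13 gives tax_rate = 7, within [-2, 7].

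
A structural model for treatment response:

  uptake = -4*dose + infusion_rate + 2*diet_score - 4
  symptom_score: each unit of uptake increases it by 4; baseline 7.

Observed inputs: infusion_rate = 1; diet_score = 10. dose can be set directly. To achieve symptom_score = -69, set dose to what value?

Substituting into the uptake equation gives uptake = -4*dose + 17.
So symptom_score = -16*dose + 75.
Solve -16*dose + 75 = -69: dose = (-69 - 75) / -16 = 9.

dose = 9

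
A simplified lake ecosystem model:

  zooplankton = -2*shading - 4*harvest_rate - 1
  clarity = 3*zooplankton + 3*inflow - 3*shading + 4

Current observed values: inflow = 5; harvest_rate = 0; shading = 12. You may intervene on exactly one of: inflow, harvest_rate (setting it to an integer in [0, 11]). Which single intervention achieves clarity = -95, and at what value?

Intervening on inflow: with other inputs at their observed values, clarity = 3*inflow - 107. Solving for -95 gives inflow = 4, within [0, 11].
Intervening on harvest_rate: clarity = -12*harvest_rate - 92. Reaching -95 requires harvest_rate = 1/4, not an integer.

set inflow = 4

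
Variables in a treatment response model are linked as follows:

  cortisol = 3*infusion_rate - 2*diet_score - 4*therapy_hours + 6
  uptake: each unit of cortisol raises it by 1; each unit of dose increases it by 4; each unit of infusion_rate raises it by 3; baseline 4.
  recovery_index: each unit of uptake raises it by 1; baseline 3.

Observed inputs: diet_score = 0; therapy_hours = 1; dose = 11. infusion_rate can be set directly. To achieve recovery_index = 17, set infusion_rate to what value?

infusion_rate = -6

Substituting into the cortisol equation gives cortisol = 3*infusion_rate + 2.
Substituting into the uptake equation gives uptake = 6*infusion_rate + 50.
This gives recovery_index = 6*infusion_rate + 53.
Solve 6*infusion_rate + 53 = 17: infusion_rate = (17 - 53) / 6 = -6.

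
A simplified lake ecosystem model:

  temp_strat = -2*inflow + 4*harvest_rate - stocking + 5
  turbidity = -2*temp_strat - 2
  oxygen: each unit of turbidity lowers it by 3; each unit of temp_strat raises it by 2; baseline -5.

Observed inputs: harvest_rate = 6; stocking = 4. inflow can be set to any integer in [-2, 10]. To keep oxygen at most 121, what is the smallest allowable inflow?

Substituting into the temp_strat equation gives temp_strat = -2*inflow + 25.
Substituting into the turbidity equation gives turbidity = 4*inflow - 52.
Substituting into the oxygen equation gives oxygen = -16*inflow + 201.
Require -16*inflow + 201 ≤ 121, so inflow ≥ 5.
The smallest integer in [-2, 10] satisfying this is 5.

inflow = 5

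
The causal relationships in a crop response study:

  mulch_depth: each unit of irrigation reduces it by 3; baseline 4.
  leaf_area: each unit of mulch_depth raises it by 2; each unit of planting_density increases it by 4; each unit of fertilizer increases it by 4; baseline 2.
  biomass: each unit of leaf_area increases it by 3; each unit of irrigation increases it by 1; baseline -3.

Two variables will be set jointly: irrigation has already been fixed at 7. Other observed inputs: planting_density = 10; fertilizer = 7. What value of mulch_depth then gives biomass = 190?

mulch_depth = -4

With irrigation held at 7:
Intervening on mulch_depth fixes its value directly, overriding its dependence on irrigation.
Substituting into the leaf_area equation gives leaf_area = 2*mulch_depth + 70.
Substituting into the biomass equation gives biomass = 6*mulch_depth + 214.
Solve 6*mulch_depth + 214 = 190: mulch_depth = (190 - 214) / 6 = -4.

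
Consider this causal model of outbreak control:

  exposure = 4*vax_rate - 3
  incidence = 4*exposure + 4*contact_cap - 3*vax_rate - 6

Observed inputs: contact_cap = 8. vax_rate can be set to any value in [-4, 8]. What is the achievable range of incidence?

Substituting into the incidence equation gives incidence = 13*vax_rate + 14.
Linear in vax_rate, so extremes are at the endpoints: vax_rate = -4 gives incidence = -38; vax_rate = 8 gives incidence = 118.

-38 to 118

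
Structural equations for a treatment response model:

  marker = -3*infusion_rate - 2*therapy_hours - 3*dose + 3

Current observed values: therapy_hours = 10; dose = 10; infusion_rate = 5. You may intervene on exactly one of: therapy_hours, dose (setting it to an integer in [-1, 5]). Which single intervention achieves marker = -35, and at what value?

set dose = 1

Intervening on therapy_hours: marker = -2*therapy_hours - 42. Reaching -35 requires therapy_hours = -7/2, not an integer.
Intervening on dose: with other inputs at their observed values, marker = -3*dose - 32. Solving for -35 gives dose = 1, within [-1, 5].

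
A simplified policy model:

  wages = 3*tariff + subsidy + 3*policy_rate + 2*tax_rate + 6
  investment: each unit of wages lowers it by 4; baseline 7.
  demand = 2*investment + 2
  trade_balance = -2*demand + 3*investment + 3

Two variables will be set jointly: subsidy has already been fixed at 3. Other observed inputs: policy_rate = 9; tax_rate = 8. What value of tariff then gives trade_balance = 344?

With subsidy held at 3:
Substituting into the wages equation gives wages = 3*tariff + 52.
This gives investment = -12*tariff - 201.
Substituting into the demand equation gives demand = -24*tariff - 400.
Substituting into the trade_balance equation gives trade_balance = 12*tariff + 200.
Solve 12*tariff + 200 = 344: tariff = (344 - 200) / 12 = 12.

tariff = 12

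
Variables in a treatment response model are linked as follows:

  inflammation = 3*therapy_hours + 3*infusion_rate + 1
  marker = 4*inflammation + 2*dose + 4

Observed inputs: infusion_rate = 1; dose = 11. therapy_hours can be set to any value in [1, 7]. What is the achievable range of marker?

54 to 126

Substituting into the inflammation equation gives inflammation = 3*therapy_hours + 4.
Substituting into the marker equation gives marker = 12*therapy_hours + 42.
Linear in therapy_hours, so extremes are at the endpoints: therapy_hours = 1 gives marker = 54; therapy_hours = 7 gives marker = 126.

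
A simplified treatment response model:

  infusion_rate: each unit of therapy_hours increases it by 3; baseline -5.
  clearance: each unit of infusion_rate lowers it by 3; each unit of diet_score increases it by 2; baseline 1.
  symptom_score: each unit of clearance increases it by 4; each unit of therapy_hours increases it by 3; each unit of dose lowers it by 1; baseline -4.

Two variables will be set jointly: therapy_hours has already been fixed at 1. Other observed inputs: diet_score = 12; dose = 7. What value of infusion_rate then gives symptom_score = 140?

infusion_rate = -4

With therapy_hours held at 1:
Intervening on infusion_rate fixes its value directly, overriding its dependence on therapy_hours.
Substituting into the clearance equation gives clearance = -3*infusion_rate + 25.
Substituting into the symptom_score equation gives symptom_score = -12*infusion_rate + 92.
Solve -12*infusion_rate + 92 = 140: infusion_rate = (140 - 92) / -12 = -4.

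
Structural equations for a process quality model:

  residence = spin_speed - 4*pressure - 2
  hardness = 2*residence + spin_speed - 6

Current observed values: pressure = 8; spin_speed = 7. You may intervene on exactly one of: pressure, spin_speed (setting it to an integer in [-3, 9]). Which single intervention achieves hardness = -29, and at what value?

Intervening on pressure: with other inputs at their observed values, hardness = -8*pressure + 11. Solving for -29 gives pressure = 5, within [-3, 9].
Intervening on spin_speed: hardness = 3*spin_speed - 74. Reaching -29 requires spin_speed = 15, outside [-3, 9].

set pressure = 5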